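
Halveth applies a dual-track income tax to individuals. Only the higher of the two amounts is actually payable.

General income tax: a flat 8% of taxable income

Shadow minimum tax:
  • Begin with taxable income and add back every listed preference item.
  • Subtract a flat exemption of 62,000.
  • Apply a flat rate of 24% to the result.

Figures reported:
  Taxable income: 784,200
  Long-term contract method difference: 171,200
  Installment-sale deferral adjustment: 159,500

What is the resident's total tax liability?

252,696

Shadow minimum tax:
  Adjusted income: 784,200 + 171,200 + 159,500 = 1,114,900
  Less exemption 62,000 → base 1,052,900
  1,052,900 × 24% = 252,696

General income tax:
  784,200 × 8% = 62,736

252,696 > 62,736, so the shadow minimum tax is the binding amount.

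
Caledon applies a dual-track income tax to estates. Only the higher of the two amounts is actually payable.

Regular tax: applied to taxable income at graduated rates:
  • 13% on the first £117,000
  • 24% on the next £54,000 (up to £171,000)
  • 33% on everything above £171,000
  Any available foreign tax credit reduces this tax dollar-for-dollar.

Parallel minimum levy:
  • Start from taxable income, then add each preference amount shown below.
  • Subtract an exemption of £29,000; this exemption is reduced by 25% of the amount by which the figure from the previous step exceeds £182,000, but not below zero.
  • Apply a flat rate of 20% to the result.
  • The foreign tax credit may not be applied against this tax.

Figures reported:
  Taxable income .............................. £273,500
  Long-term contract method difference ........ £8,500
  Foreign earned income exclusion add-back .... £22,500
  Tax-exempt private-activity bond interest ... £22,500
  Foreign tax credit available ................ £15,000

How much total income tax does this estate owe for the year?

£65,400

Regular tax:
  £117,000 × 13% = £15,210
  £54,000 × 24% = £12,960
  £102,500 × 33% = £33,825
  → £61,995
  Less foreign tax credit £15,000 → £46,995

Parallel minimum levy:
  Adjusted income: £273,500 + £8,500 + £22,500 + £22,500 = £327,000
  Exemption: 25% × (£327,000 − £182,000) = £36,250 ≥ £29,000, so the exemption is fully phased out
  Base: £327,000 − £0 = £327,000
  £327,000 × 20% = £65,400

£65,400 > £46,995, so the parallel minimum levy is the binding amount.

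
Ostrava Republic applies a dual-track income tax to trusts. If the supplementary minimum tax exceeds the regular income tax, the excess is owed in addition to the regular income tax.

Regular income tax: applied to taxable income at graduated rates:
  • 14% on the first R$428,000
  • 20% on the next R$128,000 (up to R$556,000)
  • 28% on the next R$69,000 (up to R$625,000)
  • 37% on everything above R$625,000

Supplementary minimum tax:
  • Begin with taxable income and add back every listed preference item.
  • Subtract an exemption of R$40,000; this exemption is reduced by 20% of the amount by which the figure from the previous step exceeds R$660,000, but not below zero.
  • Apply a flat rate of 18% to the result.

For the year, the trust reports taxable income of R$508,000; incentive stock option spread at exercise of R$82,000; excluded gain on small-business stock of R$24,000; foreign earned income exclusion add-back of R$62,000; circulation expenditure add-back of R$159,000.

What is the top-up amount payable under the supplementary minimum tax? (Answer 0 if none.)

Regular income tax:
  R$428,000 × 14% = R$59,920
  R$80,000 × 20% = R$16,000
  → R$75,920

Supplementary minimum tax:
  Adjusted income: R$508,000 + R$82,000 + R$24,000 + R$62,000 + R$159,000 = R$835,000
  Exemption: R$40,000 − 20% × (R$835,000 − R$660,000) = R$40,000 − R$35,000 = R$5,000
  Base: R$835,000 − R$5,000 = R$830,000
  R$830,000 × 18% = R$149,400

Excess of supplementary minimum tax over regular income tax: R$149,400 − R$75,920 = R$73,480.

R$73,480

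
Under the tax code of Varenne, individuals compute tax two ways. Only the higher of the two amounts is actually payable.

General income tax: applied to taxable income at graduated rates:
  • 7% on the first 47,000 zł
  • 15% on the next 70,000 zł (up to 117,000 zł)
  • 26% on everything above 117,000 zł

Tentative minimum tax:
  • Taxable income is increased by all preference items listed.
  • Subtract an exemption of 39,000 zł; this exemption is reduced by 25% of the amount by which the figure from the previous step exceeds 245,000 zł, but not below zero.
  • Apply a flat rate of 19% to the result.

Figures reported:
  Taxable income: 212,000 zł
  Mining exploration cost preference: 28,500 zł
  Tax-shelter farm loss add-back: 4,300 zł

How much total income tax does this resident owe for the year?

Tentative minimum tax:
  Adjusted income: 212,000 zł + 28,500 zł + 4,300 zł = 244,800 zł
  Exemption: 244,800 zł ≤ 245,000 zł, so full 39,000 zł applies
  Base: 244,800 zł − 39,000 zł = 205,800 zł
  205,800 zł × 19% = 39,102 zł

General income tax:
  47,000 zł × 7% = 3,290 zł
  70,000 zł × 15% = 10,500 zł
  95,000 zł × 26% = 24,700 zł
  → 38,490 zł

39,102 zł > 38,490 zł, so the tentative minimum tax is the binding amount.

39,102 zł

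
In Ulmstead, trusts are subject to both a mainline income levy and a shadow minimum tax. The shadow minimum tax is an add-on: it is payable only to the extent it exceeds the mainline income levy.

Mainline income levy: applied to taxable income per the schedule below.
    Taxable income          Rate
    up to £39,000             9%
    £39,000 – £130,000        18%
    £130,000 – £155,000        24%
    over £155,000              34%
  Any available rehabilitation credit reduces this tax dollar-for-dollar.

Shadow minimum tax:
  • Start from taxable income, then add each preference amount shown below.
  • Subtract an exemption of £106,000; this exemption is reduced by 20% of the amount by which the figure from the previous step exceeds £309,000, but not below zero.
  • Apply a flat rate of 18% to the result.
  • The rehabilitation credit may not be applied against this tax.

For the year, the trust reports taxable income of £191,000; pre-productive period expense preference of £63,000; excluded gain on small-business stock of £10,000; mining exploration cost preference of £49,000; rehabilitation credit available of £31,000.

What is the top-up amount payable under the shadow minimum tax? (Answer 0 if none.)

£30,274

Shadow minimum tax:
  Adjusted income: £191,000 + £63,000 + £10,000 + £49,000 = £313,000
  Exemption: £106,000 − 20% × (£313,000 − £309,000) = £106,000 − £800 = £105,200
  Base: £313,000 − £105,200 = £207,800
  £207,800 × 18% = £37,404

Mainline income levy:
  £39,000 × 9% = £3,510
  £91,000 × 18% = £16,380
  £25,000 × 24% = £6,000
  £36,000 × 34% = £12,240
  → £38,130
  Less rehabilitation credit £31,000 → £7,130

Excess of shadow minimum tax over mainline income levy: £37,404 − £7,130 = £30,274.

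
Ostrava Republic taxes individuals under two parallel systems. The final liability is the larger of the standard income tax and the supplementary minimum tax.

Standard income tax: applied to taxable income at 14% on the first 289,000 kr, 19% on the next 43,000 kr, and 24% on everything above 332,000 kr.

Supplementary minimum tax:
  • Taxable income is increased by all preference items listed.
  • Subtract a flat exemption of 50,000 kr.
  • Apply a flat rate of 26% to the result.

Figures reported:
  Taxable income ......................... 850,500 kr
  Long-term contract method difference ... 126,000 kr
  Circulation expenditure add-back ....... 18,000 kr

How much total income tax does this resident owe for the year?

Standard income tax:
  289,000 kr × 14% = 40,460 kr
  43,000 kr × 19% = 8,170 kr
  518,500 kr × 24% = 124,440 kr
  → 173,070 kr

Supplementary minimum tax:
  Adjusted income: 850,500 kr + 126,000 kr + 18,000 kr = 994,500 kr
  Less exemption 50,000 kr → base 944,500 kr
  944,500 kr × 26% = 245,570 kr

245,570 kr > 173,070 kr, so the supplementary minimum tax is the binding amount.

245,570 kr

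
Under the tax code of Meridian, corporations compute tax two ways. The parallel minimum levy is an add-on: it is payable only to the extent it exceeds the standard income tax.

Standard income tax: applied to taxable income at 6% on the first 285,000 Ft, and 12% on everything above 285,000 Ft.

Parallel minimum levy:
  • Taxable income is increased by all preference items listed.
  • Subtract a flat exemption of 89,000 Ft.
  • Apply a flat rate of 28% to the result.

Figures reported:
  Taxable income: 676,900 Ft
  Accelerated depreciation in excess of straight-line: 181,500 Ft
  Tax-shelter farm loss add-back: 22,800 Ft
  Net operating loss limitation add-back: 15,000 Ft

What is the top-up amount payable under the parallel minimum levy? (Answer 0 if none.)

Parallel minimum levy:
  Adjusted income: 676,900 Ft + 181,500 Ft + 22,800 Ft + 15,000 Ft = 896,200 Ft
  Less exemption 89,000 Ft → base 807,200 Ft
  807,200 Ft × 28% = 226,016 Ft

Standard income tax:
  285,000 Ft × 6% = 17,100 Ft
  391,900 Ft × 12% = 47,028 Ft
  → 64,128 Ft

Excess of parallel minimum levy over standard income tax: 226,016 Ft − 64,128 Ft = 161,888 Ft.

161,888 Ft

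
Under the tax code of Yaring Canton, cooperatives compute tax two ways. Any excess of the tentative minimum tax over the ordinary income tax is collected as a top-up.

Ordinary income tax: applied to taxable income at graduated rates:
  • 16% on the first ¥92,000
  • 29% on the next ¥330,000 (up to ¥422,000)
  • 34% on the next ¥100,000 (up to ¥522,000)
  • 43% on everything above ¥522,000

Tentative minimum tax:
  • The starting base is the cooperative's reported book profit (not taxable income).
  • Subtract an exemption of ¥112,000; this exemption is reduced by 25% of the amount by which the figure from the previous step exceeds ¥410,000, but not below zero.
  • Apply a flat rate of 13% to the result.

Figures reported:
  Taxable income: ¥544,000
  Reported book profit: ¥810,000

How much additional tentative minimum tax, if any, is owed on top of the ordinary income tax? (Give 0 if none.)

¥0

Ordinary income tax:
  ¥92,000 × 16% = ¥14,720
  ¥330,000 × 29% = ¥95,700
  ¥100,000 × 34% = ¥34,000
  ¥22,000 × 43% = ¥9,460
  → ¥153,880

Tentative minimum tax:
  Base (reported book profit): ¥810,000
  Exemption: ¥112,000 − 25% × (¥810,000 − ¥410,000) = ¥112,000 − ¥100,000 = ¥12,000
  Base: ¥810,000 − ¥12,000 = ¥798,000
  ¥798,000 × 13% = ¥103,740

¥103,740 ≤ ¥153,880, so no add-on is due.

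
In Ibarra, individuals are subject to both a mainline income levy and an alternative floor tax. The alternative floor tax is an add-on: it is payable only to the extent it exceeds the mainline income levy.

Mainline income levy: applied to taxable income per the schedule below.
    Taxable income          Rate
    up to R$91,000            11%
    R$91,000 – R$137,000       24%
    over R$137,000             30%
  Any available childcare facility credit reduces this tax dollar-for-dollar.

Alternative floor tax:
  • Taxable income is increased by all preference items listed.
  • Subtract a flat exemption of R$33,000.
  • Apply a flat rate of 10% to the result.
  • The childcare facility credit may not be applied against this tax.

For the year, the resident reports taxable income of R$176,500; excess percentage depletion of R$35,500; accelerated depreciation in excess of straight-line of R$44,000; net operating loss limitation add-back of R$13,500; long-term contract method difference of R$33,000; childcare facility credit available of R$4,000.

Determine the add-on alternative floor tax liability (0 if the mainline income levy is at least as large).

Alternative floor tax:
  Adjusted income: R$176,500 + R$35,500 + R$44,000 + R$13,500 + R$33,000 = R$302,500
  Less exemption R$33,000 → base R$269,500
  R$269,500 × 10% = R$26,950

Mainline income levy:
  R$91,000 × 11% = R$10,010
  R$46,000 × 24% = R$11,040
  R$39,500 × 30% = R$11,850
  → R$32,900
  Less childcare facility credit R$4,000 → R$28,900

R$26,950 ≤ R$28,900, so no add-on is due.

R$0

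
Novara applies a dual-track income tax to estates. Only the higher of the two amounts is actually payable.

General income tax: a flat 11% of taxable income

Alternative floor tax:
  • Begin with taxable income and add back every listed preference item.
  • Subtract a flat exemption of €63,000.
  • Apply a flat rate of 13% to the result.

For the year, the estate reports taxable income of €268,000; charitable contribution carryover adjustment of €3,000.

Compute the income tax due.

€29,480

General income tax:
  €268,000 × 11% = €29,480

Alternative floor tax:
  Adjusted income: €268,000 + €3,000 = €271,000
  Less exemption €63,000 → base €208,000
  €208,000 × 13% = €27,040

€29,480 > €27,040, so the general income tax governs.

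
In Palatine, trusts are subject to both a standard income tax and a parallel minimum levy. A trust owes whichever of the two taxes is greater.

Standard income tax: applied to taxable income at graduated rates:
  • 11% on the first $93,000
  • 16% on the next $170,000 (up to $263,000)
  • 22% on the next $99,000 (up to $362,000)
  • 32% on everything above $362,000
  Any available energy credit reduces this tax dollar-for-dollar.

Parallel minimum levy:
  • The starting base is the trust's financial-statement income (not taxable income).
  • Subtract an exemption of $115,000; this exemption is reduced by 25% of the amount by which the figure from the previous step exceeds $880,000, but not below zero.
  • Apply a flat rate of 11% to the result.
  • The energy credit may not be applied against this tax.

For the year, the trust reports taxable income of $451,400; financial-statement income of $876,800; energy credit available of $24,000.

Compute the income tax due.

$83,798

Parallel minimum levy:
  Base (financial-statement income): $876,800
  Exemption: $876,800 ≤ $880,000, so full $115,000 applies
  Base: $876,800 − $115,000 = $761,800
  $761,800 × 11% = $83,798

Standard income tax:
  $93,000 × 11% = $10,230
  $170,000 × 16% = $27,200
  $99,000 × 22% = $21,780
  $89,400 × 32% = $28,608
  → $87,818
  Less energy credit $24,000 → $63,818

$83,798 > $63,818, so the parallel minimum levy is the binding amount.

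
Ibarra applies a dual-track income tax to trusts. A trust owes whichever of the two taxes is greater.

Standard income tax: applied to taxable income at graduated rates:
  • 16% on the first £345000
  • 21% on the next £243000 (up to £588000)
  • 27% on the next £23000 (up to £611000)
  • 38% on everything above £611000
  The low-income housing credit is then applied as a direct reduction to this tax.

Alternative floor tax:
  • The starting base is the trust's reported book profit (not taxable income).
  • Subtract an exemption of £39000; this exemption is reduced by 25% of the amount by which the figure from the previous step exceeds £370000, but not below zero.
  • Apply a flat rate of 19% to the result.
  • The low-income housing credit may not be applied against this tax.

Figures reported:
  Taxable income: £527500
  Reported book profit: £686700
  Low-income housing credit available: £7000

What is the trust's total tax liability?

Alternative floor tax:
  Base (reported book profit): £686700
  Exemption: 25% × (£686700 − £370000) = £79175 ≥ £39000, so the exemption is fully phased out
  Base: £686700 − £0 = £686700
  £686700 × 19% = £130473

Standard income tax:
  £345000 × 16% = £55200
  £182500 × 21% = £38325
  → £93525
  Less low-income housing credit £7000 → £86525

£130473 > £86525, so the alternative floor tax is the binding amount.

£130473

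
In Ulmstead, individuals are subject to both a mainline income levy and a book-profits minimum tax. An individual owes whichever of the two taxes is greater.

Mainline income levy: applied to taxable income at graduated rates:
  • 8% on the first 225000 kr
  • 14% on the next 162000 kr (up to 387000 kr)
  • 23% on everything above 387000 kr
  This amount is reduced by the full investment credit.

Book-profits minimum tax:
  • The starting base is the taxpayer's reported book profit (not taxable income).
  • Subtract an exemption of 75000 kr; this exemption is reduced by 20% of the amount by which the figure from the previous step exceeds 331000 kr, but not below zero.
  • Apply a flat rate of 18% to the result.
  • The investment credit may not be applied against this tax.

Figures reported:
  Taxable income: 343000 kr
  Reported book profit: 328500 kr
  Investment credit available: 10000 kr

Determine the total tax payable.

Mainline income levy:
  225000 kr × 8% = 18000 kr
  118000 kr × 14% = 16520 kr
  → 34520 kr
  Less investment credit 10000 kr → 24520 kr

Book-profits minimum tax:
  Base (reported book profit): 328500 kr
  Exemption: 328500 kr ≤ 331000 kr, so full 75000 kr applies
  Base: 328500 kr − 75000 kr = 253500 kr
  253500 kr × 18% = 45630 kr

45630 kr > 24520 kr, so the book-profits minimum tax is the binding amount.

45630 kr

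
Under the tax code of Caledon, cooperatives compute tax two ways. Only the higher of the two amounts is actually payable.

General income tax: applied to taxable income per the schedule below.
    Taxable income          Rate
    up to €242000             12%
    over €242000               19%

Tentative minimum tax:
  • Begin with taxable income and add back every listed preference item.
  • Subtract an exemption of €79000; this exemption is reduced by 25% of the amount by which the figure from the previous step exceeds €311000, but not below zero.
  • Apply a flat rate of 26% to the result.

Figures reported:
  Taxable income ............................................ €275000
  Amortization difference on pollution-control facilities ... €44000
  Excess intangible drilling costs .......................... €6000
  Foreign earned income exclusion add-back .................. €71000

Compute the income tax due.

Tentative minimum tax:
  Adjusted income: €275000 + €44000 + €6000 + €71000 = €396000
  Exemption: €79000 − 25% × (€396000 − €311000) = €79000 − €21250 = €57750
  Base: €396000 − €57750 = €338250
  €338250 × 26% = €87945

General income tax:
  €242000 × 12% = €29040
  €33000 × 19% = €6270
  → €35310

€87945 > €35310, so the tentative minimum tax is the binding amount.

€87945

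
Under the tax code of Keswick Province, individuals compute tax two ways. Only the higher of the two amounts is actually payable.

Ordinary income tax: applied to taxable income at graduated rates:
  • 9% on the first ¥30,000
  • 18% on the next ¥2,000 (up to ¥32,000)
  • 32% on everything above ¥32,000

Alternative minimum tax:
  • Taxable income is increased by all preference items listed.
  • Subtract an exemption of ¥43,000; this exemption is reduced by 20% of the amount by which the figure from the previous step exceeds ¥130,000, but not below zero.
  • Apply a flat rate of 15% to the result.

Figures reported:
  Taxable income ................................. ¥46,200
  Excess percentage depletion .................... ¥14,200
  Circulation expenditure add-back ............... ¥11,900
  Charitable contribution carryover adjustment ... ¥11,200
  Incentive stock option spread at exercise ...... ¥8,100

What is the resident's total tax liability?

Ordinary income tax:
  ¥30,000 × 9% = ¥2,700
  ¥2,000 × 18% = ¥360
  ¥14,200 × 32% = ¥4,544
  → ¥7,604

Alternative minimum tax:
  Adjusted income: ¥46,200 + ¥14,200 + ¥11,900 + ¥11,200 + ¥8,100 = ¥91,600
  Exemption: ¥91,600 ≤ ¥130,000, so full ¥43,000 applies
  Base: ¥91,600 − ¥43,000 = ¥48,600
  ¥48,600 × 15% = ¥7,290

¥7,604 > ¥7,290, so the ordinary income tax governs.

¥7,604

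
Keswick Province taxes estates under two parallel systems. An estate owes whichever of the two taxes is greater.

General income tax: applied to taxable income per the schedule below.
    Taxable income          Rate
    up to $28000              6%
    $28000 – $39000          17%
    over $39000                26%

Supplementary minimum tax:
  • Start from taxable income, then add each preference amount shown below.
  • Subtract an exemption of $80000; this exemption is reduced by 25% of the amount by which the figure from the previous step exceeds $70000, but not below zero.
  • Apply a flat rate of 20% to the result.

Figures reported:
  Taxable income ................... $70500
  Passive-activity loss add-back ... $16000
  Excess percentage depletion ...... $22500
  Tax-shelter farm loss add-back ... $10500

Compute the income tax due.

Supplementary minimum tax:
  Adjusted income: $70500 + $16000 + $22500 + $10500 = $119500
  Exemption: $80000 − 25% × ($119500 − $70000) = $80000 − $12375 = $67625
  Base: $119500 − $67625 = $51875
  $51875 × 20% = $10375

General income tax:
  $28000 × 6% = $1680
  $11000 × 17% = $1870
  $31500 × 26% = $8190
  → $11740

$11740 > $10375, so the general income tax governs.

$11740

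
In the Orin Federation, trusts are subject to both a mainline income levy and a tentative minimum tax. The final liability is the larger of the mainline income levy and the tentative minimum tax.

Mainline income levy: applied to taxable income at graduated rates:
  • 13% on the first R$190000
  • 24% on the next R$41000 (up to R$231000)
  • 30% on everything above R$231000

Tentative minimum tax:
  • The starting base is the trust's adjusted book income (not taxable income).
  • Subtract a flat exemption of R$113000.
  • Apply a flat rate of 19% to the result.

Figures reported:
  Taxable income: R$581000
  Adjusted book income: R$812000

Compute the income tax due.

R$139540

Mainline income levy:
  R$190000 × 13% = R$24700
  R$41000 × 24% = R$9840
  R$350000 × 30% = R$105000
  → R$139540

Tentative minimum tax:
  Base (adjusted book income): R$812000
  Less exemption R$113000 → base R$699000
  R$699000 × 19% = R$132810

R$139540 > R$132810, so the mainline income levy governs.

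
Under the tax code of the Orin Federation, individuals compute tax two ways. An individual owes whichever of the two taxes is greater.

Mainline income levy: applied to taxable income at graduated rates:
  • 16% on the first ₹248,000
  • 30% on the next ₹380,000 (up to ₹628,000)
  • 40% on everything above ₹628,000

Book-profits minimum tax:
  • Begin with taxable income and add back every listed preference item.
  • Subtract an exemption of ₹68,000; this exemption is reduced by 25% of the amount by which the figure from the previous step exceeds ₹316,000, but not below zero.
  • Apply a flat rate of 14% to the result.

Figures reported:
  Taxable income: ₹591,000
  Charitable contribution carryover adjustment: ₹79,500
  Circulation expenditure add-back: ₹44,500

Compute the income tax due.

Book-profits minimum tax:
  Adjusted income: ₹591,000 + ₹79,500 + ₹44,500 = ₹715,000
  Exemption: 25% × (₹715,000 − ₹316,000) = ₹99,750 ≥ ₹68,000, so the exemption is fully phased out
  Base: ₹715,000 − ₹0 = ₹715,000
  ₹715,000 × 14% = ₹100,100

Mainline income levy:
  ₹248,000 × 16% = ₹39,680
  ₹343,000 × 30% = ₹102,900
  → ₹142,580

₹142,580 > ₹100,100, so the mainline income levy governs.

₹142,580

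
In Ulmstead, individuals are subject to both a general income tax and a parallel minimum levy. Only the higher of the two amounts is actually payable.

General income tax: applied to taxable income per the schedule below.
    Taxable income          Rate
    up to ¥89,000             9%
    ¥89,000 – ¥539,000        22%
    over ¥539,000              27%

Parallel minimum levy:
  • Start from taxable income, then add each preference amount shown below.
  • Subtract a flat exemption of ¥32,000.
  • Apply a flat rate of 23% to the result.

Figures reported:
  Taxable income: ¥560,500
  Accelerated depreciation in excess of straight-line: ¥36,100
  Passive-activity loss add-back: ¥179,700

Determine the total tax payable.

¥171,189

Parallel minimum levy:
  Adjusted income: ¥560,500 + ¥36,100 + ¥179,700 = ¥776,300
  Less exemption ¥32,000 → base ¥744,300
  ¥744,300 × 23% = ¥171,189

General income tax:
  ¥89,000 × 9% = ¥8,010
  ¥450,000 × 22% = ¥99,000
  ¥21,500 × 27% = ¥5,805
  → ¥112,815

¥171,189 > ¥112,815, so the parallel minimum levy is the binding amount.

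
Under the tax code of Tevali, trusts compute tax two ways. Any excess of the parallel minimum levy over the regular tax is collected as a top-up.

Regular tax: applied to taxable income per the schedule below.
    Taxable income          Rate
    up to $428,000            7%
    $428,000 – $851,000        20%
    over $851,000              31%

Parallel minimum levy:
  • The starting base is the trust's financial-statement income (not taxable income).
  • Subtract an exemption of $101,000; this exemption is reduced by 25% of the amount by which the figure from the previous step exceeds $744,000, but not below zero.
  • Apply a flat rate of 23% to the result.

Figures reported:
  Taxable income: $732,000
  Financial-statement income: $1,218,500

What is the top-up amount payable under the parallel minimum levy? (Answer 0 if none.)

$189,495

Parallel minimum levy:
  Base (financial-statement income): $1,218,500
  Exemption: 25% × ($1,218,500 − $744,000) = $118,625 ≥ $101,000, so the exemption is fully phased out
  Base: $1,218,500 − $0 = $1,218,500
  $1,218,500 × 23% = $280,255

Regular tax:
  $428,000 × 7% = $29,960
  $304,000 × 20% = $60,800
  → $90,760

Excess of parallel minimum levy over regular tax: $280,255 − $90,760 = $189,495.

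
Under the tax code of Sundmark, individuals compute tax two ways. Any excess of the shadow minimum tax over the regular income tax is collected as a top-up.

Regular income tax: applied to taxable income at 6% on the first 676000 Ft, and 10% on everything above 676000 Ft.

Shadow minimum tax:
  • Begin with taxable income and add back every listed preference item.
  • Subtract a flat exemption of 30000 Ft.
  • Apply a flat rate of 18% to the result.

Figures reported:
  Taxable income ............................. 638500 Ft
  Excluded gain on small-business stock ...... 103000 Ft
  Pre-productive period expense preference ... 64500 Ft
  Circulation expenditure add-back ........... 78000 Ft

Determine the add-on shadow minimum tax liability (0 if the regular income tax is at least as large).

115410 Ft

Regular income tax:
  638500 Ft × 6% = 38310 Ft

Shadow minimum tax:
  Adjusted income: 638500 Ft + 103000 Ft + 64500 Ft + 78000 Ft = 884000 Ft
  Less exemption 30000 Ft → base 854000 Ft
  854000 Ft × 18% = 153720 Ft

Excess of shadow minimum tax over regular income tax: 153720 Ft − 38310 Ft = 115410 Ft.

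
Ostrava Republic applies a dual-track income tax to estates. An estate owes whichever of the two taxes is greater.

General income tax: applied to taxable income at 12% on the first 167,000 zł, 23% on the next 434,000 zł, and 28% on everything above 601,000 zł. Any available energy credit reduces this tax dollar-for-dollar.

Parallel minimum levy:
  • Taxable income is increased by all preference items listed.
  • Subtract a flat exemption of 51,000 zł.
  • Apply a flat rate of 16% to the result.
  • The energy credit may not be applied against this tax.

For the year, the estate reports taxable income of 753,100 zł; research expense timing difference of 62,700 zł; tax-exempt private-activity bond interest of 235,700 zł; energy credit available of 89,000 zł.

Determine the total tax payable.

160,080 zł

General income tax:
  167,000 zł × 12% = 20,040 zł
  434,000 zł × 23% = 99,820 zł
  152,100 zł × 28% = 42,588 zł
  → 162,448 zł
  Less energy credit 89,000 zł → 73,448 zł

Parallel minimum levy:
  Adjusted income: 753,100 zł + 62,700 zł + 235,700 zł = 1,051,500 zł
  Less exemption 51,000 zł → base 1,000,500 zł
  1,000,500 zł × 16% = 160,080 zł

160,080 zł > 73,448 zł, so the parallel minimum levy is the binding amount.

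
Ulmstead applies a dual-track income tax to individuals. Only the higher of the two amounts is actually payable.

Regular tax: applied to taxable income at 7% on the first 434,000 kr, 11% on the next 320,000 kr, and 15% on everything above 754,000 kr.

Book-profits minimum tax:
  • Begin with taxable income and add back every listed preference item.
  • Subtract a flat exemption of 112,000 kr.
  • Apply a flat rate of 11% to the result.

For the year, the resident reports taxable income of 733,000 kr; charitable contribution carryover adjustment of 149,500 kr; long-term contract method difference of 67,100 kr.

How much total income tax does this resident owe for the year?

Book-profits minimum tax:
  Adjusted income: 733,000 kr + 149,500 kr + 67,100 kr = 949,600 kr
  Less exemption 112,000 kr → base 837,600 kr
  837,600 kr × 11% = 92,136 kr

Regular tax:
  434,000 kr × 7% = 30,380 kr
  299,000 kr × 11% = 32,890 kr
  → 63,270 kr

92,136 kr > 63,270 kr, so the book-profits minimum tax is the binding amount.

92,136 kr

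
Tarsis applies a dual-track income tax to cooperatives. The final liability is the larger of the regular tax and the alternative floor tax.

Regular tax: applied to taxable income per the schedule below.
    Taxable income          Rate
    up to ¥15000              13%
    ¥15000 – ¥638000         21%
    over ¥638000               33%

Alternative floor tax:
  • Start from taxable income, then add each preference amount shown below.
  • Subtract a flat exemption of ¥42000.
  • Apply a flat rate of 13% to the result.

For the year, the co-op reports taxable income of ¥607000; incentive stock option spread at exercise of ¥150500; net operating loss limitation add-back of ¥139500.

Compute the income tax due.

Alternative floor tax:
  Adjusted income: ¥607000 + ¥150500 + ¥139500 = ¥897000
  Less exemption ¥42000 → base ¥855000
  ¥855000 × 13% = ¥111150

Regular tax:
  ¥15000 × 13% = ¥1950
  ¥592000 × 21% = ¥124320
  → ¥126270

¥126270 > ¥111150, so the regular tax governs.

¥126270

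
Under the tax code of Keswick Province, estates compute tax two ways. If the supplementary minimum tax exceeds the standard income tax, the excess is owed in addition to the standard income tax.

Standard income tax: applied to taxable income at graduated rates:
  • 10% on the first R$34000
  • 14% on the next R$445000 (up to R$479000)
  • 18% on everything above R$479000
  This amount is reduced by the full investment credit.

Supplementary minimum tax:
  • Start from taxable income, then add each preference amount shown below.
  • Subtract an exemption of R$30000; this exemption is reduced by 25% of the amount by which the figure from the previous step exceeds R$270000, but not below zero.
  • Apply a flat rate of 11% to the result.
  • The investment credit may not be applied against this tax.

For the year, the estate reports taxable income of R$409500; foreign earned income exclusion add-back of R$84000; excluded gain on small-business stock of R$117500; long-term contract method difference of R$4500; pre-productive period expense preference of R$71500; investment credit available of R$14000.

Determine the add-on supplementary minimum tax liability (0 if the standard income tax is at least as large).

R$33600

Supplementary minimum tax:
  Adjusted income: R$409500 + R$84000 + R$117500 + R$4500 + R$71500 = R$687000
  Exemption: 25% × (R$687000 − R$270000) = R$104250 ≥ R$30000, so the exemption is fully phased out
  Base: R$687000 − R$0 = R$687000
  R$687000 × 11% = R$75570

Standard income tax:
  R$34000 × 10% = R$3400
  R$375500 × 14% = R$52570
  → R$55970
  Less investment credit R$14000 → R$41970

Excess of supplementary minimum tax over standard income tax: R$75570 − R$41970 = R$33600.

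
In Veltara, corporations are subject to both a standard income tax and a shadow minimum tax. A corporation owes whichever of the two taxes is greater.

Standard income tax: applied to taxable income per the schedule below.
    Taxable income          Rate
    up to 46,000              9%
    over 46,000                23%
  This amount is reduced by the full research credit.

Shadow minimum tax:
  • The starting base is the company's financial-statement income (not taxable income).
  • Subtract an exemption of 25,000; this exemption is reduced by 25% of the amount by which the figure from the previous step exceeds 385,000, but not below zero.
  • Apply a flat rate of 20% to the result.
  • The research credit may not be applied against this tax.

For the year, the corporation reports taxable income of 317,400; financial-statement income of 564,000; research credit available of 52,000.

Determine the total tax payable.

112,800

Shadow minimum tax:
  Base (financial-statement income): 564,000
  Exemption: 25% × (564,000 − 385,000) = 44,750 ≥ 25,000, so the exemption is fully phased out
  Base: 564,000 − 0 = 564,000
  564,000 × 20% = 112,800

Standard income tax:
  46,000 × 9% = 4,140
  271,400 × 23% = 62,422
  → 66,562
  Less research credit 52,000 → 14,562

112,800 > 14,562, so the shadow minimum tax is the binding amount.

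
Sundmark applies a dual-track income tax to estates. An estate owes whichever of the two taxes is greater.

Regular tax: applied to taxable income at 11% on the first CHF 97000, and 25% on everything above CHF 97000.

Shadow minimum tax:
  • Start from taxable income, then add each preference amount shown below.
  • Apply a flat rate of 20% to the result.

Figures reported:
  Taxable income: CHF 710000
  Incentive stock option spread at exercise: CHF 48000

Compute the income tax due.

CHF 163920

Regular tax:
  CHF 97000 × 11% = CHF 10670
  CHF 613000 × 25% = CHF 153250
  → CHF 163920

Shadow minimum tax:
  Adjusted income: CHF 710000 + CHF 48000 = CHF 758000
  CHF 758000 × 20% = CHF 151600

CHF 163920 > CHF 151600, so the regular tax governs.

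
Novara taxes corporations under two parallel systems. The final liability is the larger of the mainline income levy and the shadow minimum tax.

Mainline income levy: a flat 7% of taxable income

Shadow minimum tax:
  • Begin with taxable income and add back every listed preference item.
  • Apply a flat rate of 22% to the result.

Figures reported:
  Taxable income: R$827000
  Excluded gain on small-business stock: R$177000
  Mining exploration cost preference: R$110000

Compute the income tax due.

Mainline income levy:
  R$827000 × 7% = R$57890

Shadow minimum tax:
  Adjusted income: R$827000 + R$177000 + R$110000 = R$1114000
  R$1114000 × 22% = R$245080

R$245080 > R$57890, so the shadow minimum tax is the binding amount.

R$245080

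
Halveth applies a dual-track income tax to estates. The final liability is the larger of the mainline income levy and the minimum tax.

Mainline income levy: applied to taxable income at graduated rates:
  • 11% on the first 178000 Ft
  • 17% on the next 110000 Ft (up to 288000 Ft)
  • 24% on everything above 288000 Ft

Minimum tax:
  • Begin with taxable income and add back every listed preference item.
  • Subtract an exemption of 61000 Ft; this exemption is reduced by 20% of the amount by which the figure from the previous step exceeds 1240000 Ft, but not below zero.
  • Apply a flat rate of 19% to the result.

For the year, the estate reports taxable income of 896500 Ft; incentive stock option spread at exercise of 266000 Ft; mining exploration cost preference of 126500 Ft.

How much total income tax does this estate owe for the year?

235182 Ft

Mainline income levy:
  178000 Ft × 11% = 19580 Ft
  110000 Ft × 17% = 18700 Ft
  608500 Ft × 24% = 146040 Ft
  → 184320 Ft

Minimum tax:
  Adjusted income: 896500 Ft + 266000 Ft + 126500 Ft = 1289000 Ft
  Exemption: 61000 Ft − 20% × (1289000 Ft − 1240000 Ft) = 61000 Ft − 9800 Ft = 51200 Ft
  Base: 1289000 Ft − 51200 Ft = 1237800 Ft
  1237800 Ft × 19% = 235182 Ft

235182 Ft > 184320 Ft, so the minimum tax is the binding amount.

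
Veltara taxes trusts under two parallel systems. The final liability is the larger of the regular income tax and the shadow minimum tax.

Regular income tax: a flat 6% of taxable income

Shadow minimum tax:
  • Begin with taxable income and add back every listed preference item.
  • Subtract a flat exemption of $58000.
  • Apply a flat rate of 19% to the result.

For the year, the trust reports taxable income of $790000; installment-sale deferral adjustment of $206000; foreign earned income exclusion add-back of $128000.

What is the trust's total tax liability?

Regular income tax:
  $790000 × 6% = $47400

Shadow minimum tax:
  Adjusted income: $790000 + $206000 + $128000 = $1124000
  Less exemption $58000 → base $1066000
  $1066000 × 19% = $202540

$202540 > $47400, so the shadow minimum tax is the binding amount.

$202540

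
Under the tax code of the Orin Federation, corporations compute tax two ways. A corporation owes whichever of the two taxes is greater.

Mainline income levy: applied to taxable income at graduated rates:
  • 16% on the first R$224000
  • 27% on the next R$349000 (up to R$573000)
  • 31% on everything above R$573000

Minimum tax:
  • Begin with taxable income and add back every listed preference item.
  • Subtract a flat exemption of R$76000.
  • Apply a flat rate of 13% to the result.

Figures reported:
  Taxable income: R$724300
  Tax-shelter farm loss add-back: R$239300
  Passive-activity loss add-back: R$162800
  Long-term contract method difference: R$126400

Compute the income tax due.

R$176973

Minimum tax:
  Adjusted income: R$724300 + R$239300 + R$162800 + R$126400 = R$1252800
  Less exemption R$76000 → base R$1176800
  R$1176800 × 13% = R$152984

Mainline income levy:
  R$224000 × 16% = R$35840
  R$349000 × 27% = R$94230
  R$151300 × 31% = R$46903
  → R$176973

R$176973 > R$152984, so the mainline income levy governs.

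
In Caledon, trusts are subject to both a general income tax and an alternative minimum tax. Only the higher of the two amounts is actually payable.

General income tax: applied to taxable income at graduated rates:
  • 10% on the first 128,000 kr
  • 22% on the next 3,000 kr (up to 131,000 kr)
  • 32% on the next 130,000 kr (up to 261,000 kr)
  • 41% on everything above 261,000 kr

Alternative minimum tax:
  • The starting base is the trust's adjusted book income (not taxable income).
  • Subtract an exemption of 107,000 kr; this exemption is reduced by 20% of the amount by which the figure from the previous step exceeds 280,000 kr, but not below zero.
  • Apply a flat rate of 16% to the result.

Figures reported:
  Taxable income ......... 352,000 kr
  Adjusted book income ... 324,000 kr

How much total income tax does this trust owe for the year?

92,370 kr

General income tax:
  128,000 kr × 10% = 12,800 kr
  3,000 kr × 22% = 660 kr
  130,000 kr × 32% = 41,600 kr
  91,000 kr × 41% = 37,310 kr
  → 92,370 kr

Alternative minimum tax:
  Base (adjusted book income): 324,000 kr
  Exemption: 107,000 kr − 20% × (324,000 kr − 280,000 kr) = 107,000 kr − 8,800 kr = 98,200 kr
  Base: 324,000 kr − 98,200 kr = 225,800 kr
  225,800 kr × 16% = 36,128 kr

92,370 kr > 36,128 kr, so the general income tax governs.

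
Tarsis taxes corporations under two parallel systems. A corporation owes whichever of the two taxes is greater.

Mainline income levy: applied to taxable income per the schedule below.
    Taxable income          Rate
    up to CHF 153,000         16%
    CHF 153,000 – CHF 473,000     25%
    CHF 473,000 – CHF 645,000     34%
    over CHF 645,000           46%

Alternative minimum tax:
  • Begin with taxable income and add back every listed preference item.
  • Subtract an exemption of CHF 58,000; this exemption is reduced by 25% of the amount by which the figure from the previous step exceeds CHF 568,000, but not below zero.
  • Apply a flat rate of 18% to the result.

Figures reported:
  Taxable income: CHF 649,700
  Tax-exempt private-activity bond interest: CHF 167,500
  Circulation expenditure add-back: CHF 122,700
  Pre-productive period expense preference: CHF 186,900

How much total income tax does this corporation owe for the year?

Alternative minimum tax:
  Adjusted income: CHF 649,700 + CHF 167,500 + CHF 122,700 + CHF 186,900 = CHF 1,126,800
  Exemption: 25% × (CHF 1,126,800 − CHF 568,000) = CHF 139,700 ≥ CHF 58,000, so the exemption is fully phased out
  Base: CHF 1,126,800 − CHF 0 = CHF 1,126,800
  CHF 1,126,800 × 18% = CHF 202,824

Mainline income levy:
  CHF 153,000 × 16% = CHF 24,480
  CHF 320,000 × 25% = CHF 80,000
  CHF 172,000 × 34% = CHF 58,480
  CHF 4,700 × 46% = CHF 2,162
  → CHF 165,122

CHF 202,824 > CHF 165,122, so the alternative minimum tax is the binding amount.

CHF 202,824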